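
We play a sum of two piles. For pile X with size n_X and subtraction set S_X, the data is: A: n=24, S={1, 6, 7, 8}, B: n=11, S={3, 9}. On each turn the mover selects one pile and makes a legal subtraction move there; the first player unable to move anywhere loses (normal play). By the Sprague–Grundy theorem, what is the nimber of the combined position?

Pile A, S = {1, 6, 7, 8}:
G(0) = 0
G(1) = mex{0} = 1
G(2) = mex{1} = 0
G(3) = mex{0} = 1
G(4) = mex{1} = 0
G(5) = mex{0} = 1
G(6) = mex{1,0} = 2
G(7) = mex{2,1,0} = 3
G(8) = mex{3,0,1,0} = 2
G(9) = mex{2,1,0,1} = 3
G(10) = mex{3,0,1,0} = 2
G(11) = mex{2,1,0,1} = 3
G(12) = mex{3,2,1,0} = 4
G(13) = mex{4,3,2,1} = 0
G(14) = mex{0,2,3,2} = 1
G(15) = mex{1,3,2,3} = 0
G(16) = mex{0,2,3,2} = 1
G(17) = mex{1,3,2,3} = 0
G(18) = mex{0,4,3,2} = 1
G(19) = mex{1,0,4,3} = 2
G(20) = mex{2,1,0,4} = 3
G(21) = mex{3,0,1,0} = 2
G(22) = mex{2,1,0,1} = 3
G(23) = mex{3,0,1,0} = 2
G(24) = mex{2,1,0,1} = 3
G_A(24) = 3.
Pile B, S = {3, 9}:
n :  0  1  2  3  4  5  6  7  8  9 10 11
G :  0  0  0  1  1  1  0  0  0  1  1  1
G_B(11) = 1.
Combined Grundy value = 3 ⊕ 1 = 2.

2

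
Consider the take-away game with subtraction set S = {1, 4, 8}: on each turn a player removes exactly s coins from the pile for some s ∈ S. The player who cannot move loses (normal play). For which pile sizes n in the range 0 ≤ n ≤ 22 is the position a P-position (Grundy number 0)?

0, 2, 5, 7, 12, 14, 17, 19

n :  0  1  2  3  4  5  6  7  8  9 10 11 12 13 14 15 16 17 18 19 20 21 22
G :  0  1  0  1  2  0  1  0  1  2  3  2  0  1  0  1  2  0  1  0  1  2  3
P-positions are exactly the n with G(n) = 0.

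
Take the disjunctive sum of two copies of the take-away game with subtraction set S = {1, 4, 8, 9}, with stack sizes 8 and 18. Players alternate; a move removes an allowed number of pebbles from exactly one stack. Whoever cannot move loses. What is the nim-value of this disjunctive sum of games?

All stacks use S = {1, 4, 8, 9}:
G(0) = 0
G(1) = mex{0} = 1
G(2) = mex{1} = 0
G(3) = mex{0} = 1
G(4) = mex{1,0} = 2
G(5) = mex{2,1} = 0
G(6) = mex{0,0} = 1
G(7) = mex{1,1} = 0
G(8) = mex{0,2,0} = 1
G(9) = mex{1,0,1,0} = 2
G(10) = mex{2,1,0,1} = 3
G(11) = mex{3,0,1,0} = 2
G(12) = mex{2,1,2,1} = 0
G(13) = mex{0,2,0,2} = 1
G(14) = mex{1,3,1,0} = 2
G(15) = mex{2,2,0,1} = 3
G(16) = mex{3,0,1,0} = 2
G(17) = mex{2,1,2,1} = 0
G(18) = mex{0,2,3,2} = 1
Stack A: G(8) = 1.
Stack B: G(18) = 1.
Combined Grundy value = 1 ⊕ 1 = 0.

0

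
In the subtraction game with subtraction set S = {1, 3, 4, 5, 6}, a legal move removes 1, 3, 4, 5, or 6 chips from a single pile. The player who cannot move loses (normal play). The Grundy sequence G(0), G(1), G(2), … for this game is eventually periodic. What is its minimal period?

n :  0  1  2  3  4  5  6  7  8  9 10 11 12 13 14 15 16 17 18 19
G :  0  1  0  1  2  3  2  3  4  0  1  0  1  2  3  2  3  4  0  1
G(n+9) = G(n) holds for n = 0,…,5 (a full window of length max(S) = 6), so the sequence is purely periodic with period 9.

9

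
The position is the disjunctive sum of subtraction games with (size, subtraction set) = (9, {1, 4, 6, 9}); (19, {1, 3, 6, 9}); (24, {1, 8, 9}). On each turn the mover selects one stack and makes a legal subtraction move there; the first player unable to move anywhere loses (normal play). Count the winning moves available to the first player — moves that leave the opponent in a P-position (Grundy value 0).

4

Stack A, S = {1, 4, 6, 9}:
G(0) = 0
G(1) = mex{0} = 1
G(2) = mex{1} = 0
G(3) = mex{0} = 1
G(4) = mex{1,0} = 2
G(5) = mex{2,1} = 0
G(6) = mex{0,0,0} = 1
G(7) = mex{1,1,1} = 0
G(8) = mex{0,2,0} = 1
G(9) = mex{1,0,1,0} = 2
G_A(9) = 2.
Stack B, S = {1, 3, 6, 9}:
n :  0  1  2  3  4  5  6  7  8  9 10 11 12 13 14 15 16 17 18 19
G :  0  1  0  1  0  1  2  3  2  3  2  3  0  1  0  1  0  1  2  3
G_B(19) = 3.
Stack C, S = {1, 8, 9}:
G(0) = 0
G(1) = mex{0} = 1
G(2) = mex{1} = 0
G(3) = mex{0} = 1
G(4) = mex{1} = 0
G(5) = mex{0} = 1
G(6) = mex{1} = 0
G(7) = mex{0} = 1
G(8) = mex{1,0} = 2
G(9) = mex{2,1,0} = 3
G(10) = mex{3,0,1} = 2
G(11) = mex{2,1,0} = 3
G(12) = mex{3,0,1} = 2
G(13) = mex{2,1,0} = 3
G(14) = mex{3,0,1} = 2
G(15) = mex{2,1,0} = 3
G(16) = mex{3,2,1} = 0
G(17) = mex{0,3,2} = 1
G(18) = mex{1,2,3} = 0
G(19) = mex{0,3,2} = 1
G(20) = mex{1,2,3} = 0
G(21) = mex{0,3,2} = 1
G(22) = mex{1,2,3} = 0
G(23) = mex{0,3,2} = 1
G(24) = mex{1,0,3} = 2
G_C(24) = 2.
Combined Grundy value = 2 ⊕ 3 ⊕ 2 = 3.
A winning move leaves total XOR = 0, i.e. changes one component's Grundy value g to g ⊕ X where X is the current total.
Stack A: need g' = 2⊕3 = 1. Options: 9−1→G=1, 9−4→G=0, 9−6→G=1, 9−9→G=0. Hits: 2.
Stack B: need g' = 3⊕3 = 0. Options: 19−1→G=2, 19−3→G=0, 19−6→G=1, 19−9→G=2. Hits: 1.
Stack C: need g' = 2⊕3 = 1. Options: 24−1→G=1, 24−8→G=0, 24−9→G=3. Hits: 1.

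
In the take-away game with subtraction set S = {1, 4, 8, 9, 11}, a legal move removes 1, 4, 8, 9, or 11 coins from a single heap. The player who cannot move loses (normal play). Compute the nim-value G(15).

3

n :  0  1  2  3  4  5  6  7  8  9 10 11 12 13 14 15
G :  0  1  0  1  2  0  1  0  1  2  3  2  0  1  2  3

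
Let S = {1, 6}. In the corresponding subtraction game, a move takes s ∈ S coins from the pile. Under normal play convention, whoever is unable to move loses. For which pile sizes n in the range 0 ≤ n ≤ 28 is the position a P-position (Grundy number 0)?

0, 2, 4, 7, 9, 11, 14, 16, 18, 21, 23, 25, 28

G(0) = 0
G(1) = mex{0} = 1
G(2) = mex{1} = 0
G(3) = mex{0} = 1
G(4) = mex{1} = 0
G(5) = mex{0} = 1
G(6) = mex{1,0} = 2
G(7) = mex{2,1} = 0
G(8) = mex{0,0} = 1
G(9) = mex{1,1} = 0
G(10) = mex{0,0} = 1
G(11) = mex{1,1} = 0
G(12) = mex{0,2} = 1
G(13) = mex{1,0} = 2
G(14) = mex{2,1} = 0
G(15) = mex{0,0} = 1
G(16) = mex{1,1} = 0
G(17) = mex{0,0} = 1
G(18) = mex{1,1} = 0
G(19) = mex{0,2} = 1
G(20) = mex{1,0} = 2
G(21) = mex{2,1} = 0
G(22) = mex{0,0} = 1
G(23) = mex{1,1} = 0
G(24) = mex{0,0} = 1
G(25) = mex{1,1} = 0
G(26) = mex{0,2} = 1
G(27) = mex{1,0} = 2
G(28) = mex{2,1} = 0
P-positions are exactly the n with G(n) = 0.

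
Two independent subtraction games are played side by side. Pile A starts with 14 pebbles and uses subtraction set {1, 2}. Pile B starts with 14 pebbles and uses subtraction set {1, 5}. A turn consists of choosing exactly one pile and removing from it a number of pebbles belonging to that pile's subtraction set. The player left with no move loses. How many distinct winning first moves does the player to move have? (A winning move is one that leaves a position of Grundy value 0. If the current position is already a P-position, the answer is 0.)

1

Pile A, S = {1, 2}:
G(0) = 0
G(1) = mex{0} = 1
G(2) = mex{1,0} = 2
G(3) = mex{2,1} = 0
G(4) = mex{0,2} = 1
G(5) = mex{1,0} = 2
G(6) = mex{2,1} = 0
G(7) = mex{0,2} = 1
G(8) = mex{1,0} = 2
G(9) = mex{2,1} = 0
G(10) = mex{0,2} = 1
G(11) = mex{1,0} = 2
G(12) = mex{2,1} = 0
G(13) = mex{0,2} = 1
G(14) = mex{1,0} = 2
G_A(14) = 2.
Pile B, S = {1, 5}:
G(0) = 0
G(1) = mex{0} = 1
G(2) = mex{1} = 0
G(3) = mex{0} = 1
G(4) = mex{1} = 0
G(5) = mex{0,0} = 1
G(6) = mex{1,1} = 0
G(7) = mex{0,0} = 1
G(8) = mex{1,1} = 0
G(9) = mex{0,0} = 1
G(10) = mex{1,1} = 0
G(11) = mex{0,0} = 1
G(12) = mex{1,1} = 0
G(13) = mex{0,0} = 1
G(14) = mex{1,1} = 0
G_B(14) = 0.
Combined Grundy value = 2 ⊕ 0 = 2.
A winning move leaves total XOR = 0, i.e. changes one component's Grundy value g to g ⊕ X where X is the current total.
Pile A: need g' = 2⊕2 = 0. Options: 14−1→G=1, 14−2→G=0. Hits: 1.
Pile B: need g' = 0⊕2 = 2. Options: 14−1→G=1, 14−5→G=1. Hits: 0.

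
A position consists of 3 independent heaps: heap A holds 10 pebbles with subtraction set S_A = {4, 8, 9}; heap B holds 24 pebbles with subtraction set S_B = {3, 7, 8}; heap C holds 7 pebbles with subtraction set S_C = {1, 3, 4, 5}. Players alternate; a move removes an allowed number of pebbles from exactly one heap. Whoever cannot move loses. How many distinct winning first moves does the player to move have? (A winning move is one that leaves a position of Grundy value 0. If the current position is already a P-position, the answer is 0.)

0

Heap A, S = {4, 8, 9}:
G(0) = 0
G(1) = mex{} = 0
G(2) = mex{} = 0
G(3) = mex{} = 0
G(4) = mex{0} = 1
G(5) = mex{0} = 1
G(6) = mex{0} = 1
G(7) = mex{0} = 1
G(8) = mex{1,0} = 2
G(9) = mex{1,0,0} = 2
G(10) = mex{1,0,0} = 2
G_A(10) = 2.
Heap B, S = {3, 7, 8}:
G(0) = 0
G(1) = mex{} = 0
G(2) = mex{} = 0
G(3) = mex{0} = 1
G(4) = mex{0} = 1
G(5) = mex{0} = 1
G(6) = mex{1} = 0
G(7) = mex{1,0} = 2
G(8) = mex{1,0,0} = 2
G(9) = mex{0,0,0} = 1
G(10) = mex{2,1,0} = 3
G(11) = mex{2,1,1} = 0
G(12) = mex{1,1,1} = 0
G(13) = mex{3,0,1} = 2
G(14) = mex{0,2,0} = 1
G(15) = mex{0,2,2} = 1
G(16) = mex{2,1,2} = 0
G(17) = mex{1,3,1} = 0
G(18) = mex{1,0,3} = 2
G(19) = mex{0,0,0} = 1
G(20) = mex{0,2,0} = 1
G(21) = mex{2,1,2} = 0
G(22) = mex{1,1,1} = 0
G(23) = mex{1,0,1} = 2
G(24) = mex{0,0,0} = 1
G_B(24) = 1.
Heap C, S = {1, 3, 4, 5}:
G(0) = 0
G(1) = mex{0} = 1
G(2) = mex{1} = 0
G(3) = mex{0,0} = 1
G(4) = mex{1,1,0} = 2
G(5) = mex{2,0,1,0} = 3
G(6) = mex{3,1,0,1} = 2
G(7) = mex{2,2,1,0} = 3
G_C(7) = 3.
Combined Grundy value = 2 ⊕ 1 ⊕ 3 = 0.
A winning move leaves total XOR = 0, i.e. changes one component's Grundy value g to g ⊕ X where X is the current total.
Heap A: target g' = 2⊕0 = 2, but every legal move changes the Grundy value (mex property), so 0 moves.
Heap B: target g' = 1⊕0 = 1, but every legal move changes the Grundy value (mex property), so 0 moves.
Heap C: target g' = 3⊕0 = 3, but every legal move changes the Grundy value (mex property), so 0 moves.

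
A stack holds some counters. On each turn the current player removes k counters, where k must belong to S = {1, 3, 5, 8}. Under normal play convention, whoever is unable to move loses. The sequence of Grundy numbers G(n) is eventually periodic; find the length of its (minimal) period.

13

n :  0  1  2  3  4  5  6  7  8  9 10 11 12 13 14 15 16 17 18 19 20 21 22 23 24 25 26 27
G :  0  1  0  1  0  1  0  1  2  3  2  3  2  0  1  0  1  0  1  0  1  2  3  2  3  2  0  1
G(n+13) = G(n) holds for n = 0,…,7 (a full window of length max(S) = 8), so the sequence is purely periodic with period 13.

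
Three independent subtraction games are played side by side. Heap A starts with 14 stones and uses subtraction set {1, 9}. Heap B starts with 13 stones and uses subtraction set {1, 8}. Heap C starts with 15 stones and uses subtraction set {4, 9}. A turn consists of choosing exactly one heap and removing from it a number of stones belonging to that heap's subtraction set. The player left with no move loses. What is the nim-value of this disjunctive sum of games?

Heap A, S = {1, 9}:
G(0) = 0
G(1) = mex{0} = 1
G(2) = mex{1} = 0
G(3) = mex{0} = 1
G(4) = mex{1} = 0
G(5) = mex{0} = 1
G(6) = mex{1} = 0
G(7) = mex{0} = 1
G(8) = mex{1} = 0
G(9) = mex{0,0} = 1
G(10) = mex{1,1} = 0
G(11) = mex{0,0} = 1
G(12) = mex{1,1} = 0
G(13) = mex{0,0} = 1
G(14) = mex{1,1} = 0
G_A(14) = 0.
Heap B, S = {1, 8}:
n :  0  1  2  3  4  5  6  7  8  9 10 11 12 13
G :  0  1  0  1  0  1  0  1  2  0  1  0  1  0
G_B(13) = 0.
Heap C, S = {4, 9}:
n :  0  1  2  3  4  5  6  7  8  9 10 11 12 13 14 15
G :  0  0  0  0  1  1  1  1  0  2  2  2  1  0  0  0
G_C(15) = 0.
Combined Grundy value = 0 ⊕ 0 ⊕ 0 = 0.

0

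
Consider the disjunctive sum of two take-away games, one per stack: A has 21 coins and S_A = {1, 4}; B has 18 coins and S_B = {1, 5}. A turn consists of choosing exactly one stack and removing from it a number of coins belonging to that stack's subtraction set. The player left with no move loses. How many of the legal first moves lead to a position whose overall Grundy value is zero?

Stack A, S = {1, 4}:
G(0) = 0
G(1) = mex{0} = 1
G(2) = mex{1} = 0
G(3) = mex{0} = 1
G(4) = mex{1,0} = 2
G(5) = mex{2,1} = 0
G(6) = mex{0,0} = 1
G(7) = mex{1,1} = 0
G(8) = mex{0,2} = 1
G(9) = mex{1,0} = 2
G(10) = mex{2,1} = 0
G(11) = mex{0,0} = 1
G(12) = mex{1,1} = 0
G(13) = mex{0,2} = 1
G(14) = mex{1,0} = 2
G(15) = mex{2,1} = 0
G(16) = mex{0,0} = 1
G(17) = mex{1,1} = 0
G(18) = mex{0,2} = 1
G(19) = mex{1,0} = 2
G(20) = mex{2,1} = 0
G(21) = mex{0,0} = 1
G_A(21) = 1.
Stack B, S = {1, 5}:
n :  0  1  2  3  4  5  6  7  8  9 10 11 12 13 14 15 16 17 18
G :  0  1  0  1  0  1  0  1  0  1  0  1  0  1  0  1  0  1  0
G_B(18) = 0.
Combined Grundy value = 1 ⊕ 0 = 1.
A winning move leaves total XOR = 0, i.e. changes one component's Grundy value g to g ⊕ X where X is the current total.
Stack A: need g' = 1⊕1 = 0. Options: 21−1→G=0, 21−4→G=0. Hits: 2.
Stack B: need g' = 0⊕1 = 1. Options: 18−1→G=1, 18−5→G=1. Hits: 2.

4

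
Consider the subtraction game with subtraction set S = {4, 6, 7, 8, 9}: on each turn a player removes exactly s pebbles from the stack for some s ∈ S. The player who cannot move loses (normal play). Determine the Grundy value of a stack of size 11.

2

n :  0  1  2  3  4  5  6  7  8  9 10 11
G :  0  0  0  0  1  1  1  1  2  2  2  2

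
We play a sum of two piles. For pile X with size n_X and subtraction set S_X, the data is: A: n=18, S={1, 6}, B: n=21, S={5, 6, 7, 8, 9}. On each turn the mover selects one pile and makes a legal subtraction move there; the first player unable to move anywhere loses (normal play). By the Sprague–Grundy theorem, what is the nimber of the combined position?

1

Pile A, S = {1, 6}:
n :  0  1  2  3  4  5  6  7  8  9 10 11 12 13 14 15 16 17 18
G :  0  1  0  1  0  1  2  0  1  0  1  0  1  2  0  1  0  1  0
G_A(18) = 0.
Pile B, S = {5, 6, 7, 8, 9}:
n :  0  1  2  3  4  5  6  7  8  9 10 11 12 13 14 15 16 17 18 19 20 21
G :  0  0  0  0  0  1  1  1  1  1  2  2  2  2  0  0  0  0  0  1  1  1
G_B(21) = 1.
Combined Grundy value = 0 ⊕ 1 = 1.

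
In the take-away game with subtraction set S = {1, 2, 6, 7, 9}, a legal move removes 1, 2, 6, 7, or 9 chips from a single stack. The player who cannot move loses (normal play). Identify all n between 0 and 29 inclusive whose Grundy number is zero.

0, 3, 8, 11, 16, 19, 24, 27

n :  0  1  2  3  4  5  6  7  8  9 10 11 12 13 14 15 16 17 18 19 20 21 22 23 24 25 26 27 28 29
G :  0  1  2  0  1  2  3  4  0  1  2  0  1  2  3  4  0  1  2  0  1  2  3  4  0  1  2  0  1  2
P-positions are exactly the n with G(n) = 0.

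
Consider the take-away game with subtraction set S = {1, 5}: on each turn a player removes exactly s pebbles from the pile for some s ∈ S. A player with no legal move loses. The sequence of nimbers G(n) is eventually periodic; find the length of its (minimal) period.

2

n :  0  1  2  3  4  5  6  7  8  9 10 11 12 13 14
G :  0  1  0  1  0  1  0  1  0  1  0  1  0  1  0
G(n+2) = G(n) holds for n = 0,…,4 (a full window of length max(S) = 5), so the sequence is purely periodic with period 2.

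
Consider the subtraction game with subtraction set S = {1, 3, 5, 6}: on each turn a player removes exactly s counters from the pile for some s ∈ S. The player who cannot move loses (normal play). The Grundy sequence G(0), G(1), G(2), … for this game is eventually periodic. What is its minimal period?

11

n :  0  1  2  3  4  5  6  7  8  9 10 11 12 13 14 15 16 17 18 19 20 21 22 23
G :  0  1  0  1  0  1  2  3  2  3  2  0  1  0  1  0  1  2  3  2  3  2  0  1
G(n+11) = G(n) holds for n = 0,…,5 (a full window of length max(S) = 6), so the sequence is purely periodic with period 11.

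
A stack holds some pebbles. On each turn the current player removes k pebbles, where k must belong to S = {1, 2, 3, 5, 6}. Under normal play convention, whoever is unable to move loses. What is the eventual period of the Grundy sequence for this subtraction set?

G(0) = 0
G(1) = mex{0} = 1
G(2) = mex{1,0} = 2
G(3) = mex{2,1,0} = 3
G(4) = mex{3,2,1} = 0
G(5) = mex{0,3,2,0} = 1
G(6) = mex{1,0,3,1,0} = 2
G(7) = mex{2,1,0,2,1} = 3
G(8) = mex{3,2,1,3,2} = 0
G(9) = mex{0,3,2,0,3} = 1
G(10) = mex{1,0,3,1,0} = 2
G(11) = mex{2,1,0,2,1} = 3
G(12) = mex{3,2,1,3,2} = 0
G(13) = mex{0,3,2,0,3} = 1
G(14) = mex{1,0,3,1,0} = 2
G(n+4) = G(n) holds for n = 0,…,5 (a full window of length max(S) = 6), so the sequence is purely periodic with period 4.

4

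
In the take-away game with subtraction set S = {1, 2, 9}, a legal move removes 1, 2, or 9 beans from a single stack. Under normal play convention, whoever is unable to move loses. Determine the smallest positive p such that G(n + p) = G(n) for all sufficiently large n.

G(0) = 0
G(1) = mex{0} = 1
G(2) = mex{1,0} = 2
G(3) = mex{2,1} = 0
G(4) = mex{0,2} = 1
G(5) = mex{1,0} = 2
G(6) = mex{2,1} = 0
G(7) = mex{0,2} = 1
G(8) = mex{1,0} = 2
G(9) = mex{2,1,0} = 3
G(10) = mex{3,2,1} = 0
G(11) = mex{0,3,2} = 1
G(12) = mex{1,0,0} = 2
G(13) = mex{2,1,1} = 0
G(14) = mex{0,2,2} = 1
G(15) = mex{1,0,0} = 2
G(16) = mex{2,1,1} = 0
G(17) = mex{0,2,2} = 1
G(18) = mex{1,0,3} = 2
G(19) = mex{2,1,0} = 3
G(20) = mex{3,2,1} = 0
G(21) = mex{0,3,2} = 1
G(n+10) = G(n) holds for n = 0,…,8 (a full window of length max(S) = 9), so the sequence is purely periodic with period 10.

10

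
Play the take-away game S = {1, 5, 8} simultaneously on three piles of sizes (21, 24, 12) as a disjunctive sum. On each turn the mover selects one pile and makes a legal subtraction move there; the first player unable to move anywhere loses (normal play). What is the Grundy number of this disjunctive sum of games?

3

All piles use S = {1, 5, 8}:
n :  0  1  2  3  4  5  6  7  8  9 10 11 12 13 14 15 16 17 18 19 20 21 22 23 24
G :  0  1  0  1  0  1  0  1  2  3  2  3  2  0  1  0  1  0  1  0  1  2  3  2  3
Pile A: G(21) = 2.
Pile B: G(24) = 3.
Pile C: G(12) = 2.
Combined Grundy value = 2 ⊕ 3 ⊕ 2 = 3.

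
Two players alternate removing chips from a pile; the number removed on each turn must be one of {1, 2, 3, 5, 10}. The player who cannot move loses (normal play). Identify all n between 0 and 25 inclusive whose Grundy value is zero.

n :  0  1  2  3  4  5  6  7  8  9 10 11 12 13 14 15 16 17 18 19 20 21 22 23 24 25
G :  0  1  2  3  0  1  2  3  0  1  2  3  0  1  2  3  0  1  2  3  0  1  2  3  0  1
P-positions are exactly the n with G(n) = 0.

0, 4, 8, 12, 16, 20, 24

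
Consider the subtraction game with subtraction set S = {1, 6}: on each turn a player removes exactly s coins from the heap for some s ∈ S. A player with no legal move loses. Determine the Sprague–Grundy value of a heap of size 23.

0

n :  0  1  2  3  4  5  6  7  8  9 10 11 12 13 14 15 16 17 18 19 20 21 22 23
G :  0  1  0  1  0  1  2  0  1  0  1  0  1  2  0  1  0  1  0  1  2  0  1  0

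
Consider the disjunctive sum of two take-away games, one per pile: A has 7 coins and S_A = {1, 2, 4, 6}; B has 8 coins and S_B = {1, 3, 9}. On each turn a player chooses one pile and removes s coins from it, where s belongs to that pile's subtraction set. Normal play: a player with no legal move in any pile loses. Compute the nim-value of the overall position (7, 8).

4

Pile A, S = {1, 2, 4, 6}:
G(0) = 0
G(1) = mex{0} = 1
G(2) = mex{1,0} = 2
G(3) = mex{2,1} = 0
G(4) = mex{0,2,0} = 1
G(5) = mex{1,0,1} = 2
G(6) = mex{2,1,2,0} = 3
G(7) = mex{3,2,0,1} = 4
G_A(7) = 4.
Pile B, S = {1, 3, 9}:
n : 0 1 2 3 4 5 6 7 8
G : 0 1 0 1 0 1 0 1 0
G_B(8) = 0.
Combined Grundy value = 4 ⊕ 0 = 4.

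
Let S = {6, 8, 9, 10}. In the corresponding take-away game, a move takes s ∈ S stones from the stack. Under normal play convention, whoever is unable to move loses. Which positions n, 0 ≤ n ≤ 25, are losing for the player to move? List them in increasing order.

0, 1, 2, 3, 4, 5, 16, 17, 18, 19, 20, 21

G(0) = 0
G(1) = mex{} = 0
G(2) = mex{} = 0
G(3) = mex{} = 0
G(4) = mex{} = 0
G(5) = mex{} = 0
G(6) = mex{0} = 1
G(7) = mex{0} = 1
G(8) = mex{0,0} = 1
G(9) = mex{0,0,0} = 1
G(10) = mex{0,0,0,0} = 1
G(11) = mex{0,0,0,0} = 1
G(12) = mex{1,0,0,0} = 2
G(13) = mex{1,0,0,0} = 2
G(14) = mex{1,1,0,0} = 2
G(15) = mex{1,1,1,0} = 2
G(16) = mex{1,1,1,1} = 0
G(17) = mex{1,1,1,1} = 0
G(18) = mex{2,1,1,1} = 0
G(19) = mex{2,1,1,1} = 0
G(20) = mex{2,2,1,1} = 0
G(21) = mex{2,2,2,1} = 0
G(22) = mex{0,2,2,2} = 1
G(23) = mex{0,2,2,2} = 1
G(24) = mex{0,0,2,2} = 1
G(25) = mex{0,0,0,2} = 1
P-positions are exactly the n with G(n) = 0.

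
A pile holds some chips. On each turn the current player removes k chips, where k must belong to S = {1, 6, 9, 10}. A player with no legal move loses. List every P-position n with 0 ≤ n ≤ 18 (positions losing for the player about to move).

0, 2, 4, 7, 15, 18

G(0) = 0
G(1) = mex{0} = 1
G(2) = mex{1} = 0
G(3) = mex{0} = 1
G(4) = mex{1} = 0
G(5) = mex{0} = 1
G(6) = mex{1,0} = 2
G(7) = mex{2,1} = 0
G(8) = mex{0,0} = 1
G(9) = mex{1,1,0} = 2
G(10) = mex{2,0,1,0} = 3
G(11) = mex{3,1,0,1} = 2
G(12) = mex{2,2,1,0} = 3
G(13) = mex{3,0,0,1} = 2
G(14) = mex{2,1,1,0} = 3
G(15) = mex{3,2,2,1} = 0
G(16) = mex{0,3,0,2} = 1
G(17) = mex{1,2,1,0} = 3
G(18) = mex{3,3,2,1} = 0
P-positions are exactly the n with G(n) = 0.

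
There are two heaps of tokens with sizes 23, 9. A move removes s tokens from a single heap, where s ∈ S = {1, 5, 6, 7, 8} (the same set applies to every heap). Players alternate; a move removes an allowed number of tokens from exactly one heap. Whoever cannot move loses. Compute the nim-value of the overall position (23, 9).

1

All heaps use S = {1, 5, 6, 7, 8}:
n :  0  1  2  3  4  5  6  7  8  9 10 11 12 13 14 15 16 17 18 19 20 21 22 23
G :  0  1  0  1  0  1  2  3  2  3  2  3  4  0  1  0  1  0  1  2  3  2  3  2
Heap A: G(23) = 2.
Heap B: G(9) = 3.
Combined Grundy value = 2 ⊕ 3 = 1.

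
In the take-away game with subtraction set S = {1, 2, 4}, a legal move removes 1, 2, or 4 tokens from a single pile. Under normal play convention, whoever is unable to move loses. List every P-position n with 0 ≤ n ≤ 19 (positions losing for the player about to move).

0, 3, 6, 9, 12, 15, 18

n :  0  1  2  3  4  5  6  7  8  9 10 11 12 13 14 15 16 17 18 19
G :  0  1  2  0  1  2  0  1  2  0  1  2  0  1  2  0  1  2  0  1
P-positions are exactly the n with G(n) = 0.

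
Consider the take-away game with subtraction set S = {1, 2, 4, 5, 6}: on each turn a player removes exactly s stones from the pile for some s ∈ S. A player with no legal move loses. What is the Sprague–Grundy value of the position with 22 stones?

n :  0  1  2  3  4  5  6  7  8  9 10 11 12 13 14 15 16 17 18 19 20 21 22
G :  0  1  2  0  1  2  3  4  5  3  0  1  2  0  1  2  3  4  5  3  0  1  2

2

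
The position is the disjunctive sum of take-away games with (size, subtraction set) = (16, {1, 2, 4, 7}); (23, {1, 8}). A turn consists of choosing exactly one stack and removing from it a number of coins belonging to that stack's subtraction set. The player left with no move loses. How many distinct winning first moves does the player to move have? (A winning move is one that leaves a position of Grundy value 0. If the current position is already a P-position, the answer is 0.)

0

Stack A, S = {1, 2, 4, 7}:
G(0) = 0
G(1) = mex{0} = 1
G(2) = mex{1,0} = 2
G(3) = mex{2,1} = 0
G(4) = mex{0,2,0} = 1
G(5) = mex{1,0,1} = 2
G(6) = mex{2,1,2} = 0
G(7) = mex{0,2,0,0} = 1
G(8) = mex{1,0,1,1} = 2
G(9) = mex{2,1,2,2} = 0
G(10) = mex{0,2,0,0} = 1
G(11) = mex{1,0,1,1} = 2
G(12) = mex{2,1,2,2} = 0
G(13) = mex{0,2,0,0} = 1
G(14) = mex{1,0,1,1} = 2
G(15) = mex{2,1,2,2} = 0
G(16) = mex{0,2,0,0} = 1
G_A(16) = 1.
Stack B, S = {1, 8}:
n :  0  1  2  3  4  5  6  7  8  9 10 11 12 13 14 15 16 17 18 19 20 21 22 23
G :  0  1  0  1  0  1  0  1  2  0  1  0  1  0  1  0  1  2  0  1  0  1  0  1
G_B(23) = 1.
Combined Grundy value = 1 ⊕ 1 = 0.
A winning move leaves total XOR = 0, i.e. changes one component's Grundy value g to g ⊕ X where X is the current total.
Stack A: target g' = 1⊕0 = 1, but every legal move changes the Grundy value (mex property), so 0 moves.
Stack B: target g' = 1⊕0 = 1, but every legal move changes the Grundy value (mex property), so 0 moves.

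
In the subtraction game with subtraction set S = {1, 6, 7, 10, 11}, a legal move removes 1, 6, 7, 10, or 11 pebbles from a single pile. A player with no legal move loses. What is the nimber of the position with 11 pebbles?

n :  0  1  2  3  4  5  6  7  8  9 10 11
G :  0  1  0  1  0  1  2  3  2  3  2  3

3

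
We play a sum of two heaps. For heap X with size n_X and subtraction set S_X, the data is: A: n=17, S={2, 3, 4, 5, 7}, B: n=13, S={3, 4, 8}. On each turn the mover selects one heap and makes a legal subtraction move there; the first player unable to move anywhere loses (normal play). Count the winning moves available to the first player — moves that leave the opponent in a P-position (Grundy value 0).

Heap A, S = {2, 3, 4, 5, 7}:
G(0) = 0
G(1) = mex{} = 0
G(2) = mex{0} = 1
G(3) = mex{0,0} = 1
G(4) = mex{1,0,0} = 2
G(5) = mex{1,1,0,0} = 2
G(6) = mex{2,1,1,0} = 3
G(7) = mex{2,2,1,1,0} = 3
G(8) = mex{3,2,2,1,0} = 4
G(9) = mex{3,3,2,2,1} = 0
G(10) = mex{4,3,3,2,1} = 0
G(11) = mex{0,4,3,3,2} = 1
G(12) = mex{0,0,4,3,2} = 1
G(13) = mex{1,0,0,4,3} = 2
G(14) = mex{1,1,0,0,3} = 2
G(15) = mex{2,1,1,0,4} = 3
G(16) = mex{2,2,1,1,0} = 3
G(17) = mex{3,2,2,1,0} = 4
G_A(17) = 4.
Heap B, S = {3, 4, 8}:
G(0) = 0
G(1) = mex{} = 0
G(2) = mex{} = 0
G(3) = mex{0} = 1
G(4) = mex{0,0} = 1
G(5) = mex{0,0} = 1
G(6) = mex{1,0} = 2
G(7) = mex{1,1} = 0
G(8) = mex{1,1,0} = 2
G(9) = mex{2,1,0} = 3
G(10) = mex{0,2,0} = 1
G(11) = mex{2,0,1} = 3
G(12) = mex{3,2,1} = 0
G(13) = mex{1,3,1} = 0
G_B(13) = 0.
Combined Grundy value = 4 ⊕ 0 = 4.
A winning move leaves total XOR = 0, i.e. changes one component's Grundy value g to g ⊕ X where X is the current total.
Heap A: need g' = 4⊕4 = 0. Options: 17−2→G=3, 17−3→G=2, 17−4→G=2, 17−5→G=1, 17−7→G=0. Hits: 1.
Heap B: need g' = 0⊕4 = 4. Options: 13−3→G=1, 13−4→G=3, 13−8→G=1. Hits: 0.

1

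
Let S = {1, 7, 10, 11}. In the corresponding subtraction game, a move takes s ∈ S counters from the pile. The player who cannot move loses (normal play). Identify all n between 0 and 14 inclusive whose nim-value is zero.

n :  0  1  2  3  4  5  6  7  8  9 10 11 12 13 14
G :  0  1  0  1  0  1  0  1  0  1  2  3  2  3  2
P-positions are exactly the n with G(n) = 0.

0, 2, 4, 6, 8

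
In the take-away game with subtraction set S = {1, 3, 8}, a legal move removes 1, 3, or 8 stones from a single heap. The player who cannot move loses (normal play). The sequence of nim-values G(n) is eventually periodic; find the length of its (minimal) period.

11

n :  0  1  2  3  4  5  6  7  8  9 10 11 12 13 14 15 16 17 18 19 20 21 22 23
G :  0  1  0  1  0  1  0  1  2  3  2  0  1  0  1  0  1  0  1  2  3  2  0  1
G(n+11) = G(n) holds for n = 0,…,7 (a full window of length max(S) = 8), so the sequence is purely periodic with period 11.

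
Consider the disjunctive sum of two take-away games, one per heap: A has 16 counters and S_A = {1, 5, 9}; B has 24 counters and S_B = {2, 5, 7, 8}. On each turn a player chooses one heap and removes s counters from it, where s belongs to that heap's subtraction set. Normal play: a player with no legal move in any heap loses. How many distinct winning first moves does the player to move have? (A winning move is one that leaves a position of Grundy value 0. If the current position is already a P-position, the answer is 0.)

0

Heap A, S = {1, 5, 9}:
G(0) = 0
G(1) = mex{0} = 1
G(2) = mex{1} = 0
G(3) = mex{0} = 1
G(4) = mex{1} = 0
G(5) = mex{0,0} = 1
G(6) = mex{1,1} = 0
G(7) = mex{0,0} = 1
G(8) = mex{1,1} = 0
G(9) = mex{0,0,0} = 1
G(10) = mex{1,1,1} = 0
G(11) = mex{0,0,0} = 1
G(12) = mex{1,1,1} = 0
G(13) = mex{0,0,0} = 1
G(14) = mex{1,1,1} = 0
G(15) = mex{0,0,0} = 1
G(16) = mex{1,1,1} = 0
G_A(16) = 0.
Heap B, S = {2, 5, 7, 8}:
G(0) = 0
G(1) = mex{} = 0
G(2) = mex{0} = 1
G(3) = mex{0} = 1
G(4) = mex{1} = 0
G(5) = mex{1,0} = 2
G(6) = mex{0,0} = 1
G(7) = mex{2,1,0} = 3
G(8) = mex{1,1,0,0} = 2
G(9) = mex{3,0,1,0} = 2
G(10) = mex{2,2,1,1} = 0
G(11) = mex{2,1,0,1} = 3
G(12) = mex{0,3,2,0} = 1
G(13) = mex{3,2,1,2} = 0
G(14) = mex{1,2,3,1} = 0
G(15) = mex{0,0,2,3} = 1
G(16) = mex{0,3,2,2} = 1
G(17) = mex{1,1,0,2} = 3
G(18) = mex{1,0,3,0} = 2
G(19) = mex{3,0,1,3} = 2
G(20) = mex{2,1,0,1} = 3
G(21) = mex{2,1,0,0} = 3
G(22) = mex{3,3,1,0} = 2
G(23) = mex{3,2,1,1} = 0
G(24) = mex{2,2,3,1} = 0
G_B(24) = 0.
Combined Grundy value = 0 ⊕ 0 = 0.
A winning move leaves total XOR = 0, i.e. changes one component's Grundy value g to g ⊕ X where X is the current total.
Heap A: target g' = 0⊕0 = 0, but every legal move changes the Grundy value (mex property), so 0 moves.
Heap B: target g' = 0⊕0 = 0, but every legal move changes the Grundy value (mex property), so 0 moves.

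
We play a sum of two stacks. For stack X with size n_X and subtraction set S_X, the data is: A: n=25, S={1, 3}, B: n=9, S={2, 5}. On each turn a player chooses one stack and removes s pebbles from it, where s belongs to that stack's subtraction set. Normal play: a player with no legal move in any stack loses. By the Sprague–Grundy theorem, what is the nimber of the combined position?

0

Stack A, S = {1, 3}:
n :  0  1  2  3  4  5  6  7  8  9 10 11 12 13 14 15 16 17 18 19 20 21 22 23 24 25
G :  0  1  0  1  0  1  0  1  0  1  0  1  0  1  0  1  0  1  0  1  0  1  0  1  0  1
G_A(25) = 1.
Stack B, S = {2, 5}:
G(0) = 0
G(1) = mex{} = 0
G(2) = mex{0} = 1
G(3) = mex{0} = 1
G(4) = mex{1} = 0
G(5) = mex{1,0} = 2
G(6) = mex{0,0} = 1
G(7) = mex{2,1} = 0
G(8) = mex{1,1} = 0
G(9) = mex{0,0} = 1
G_B(9) = 1.
Combined Grundy value = 1 ⊕ 1 = 0.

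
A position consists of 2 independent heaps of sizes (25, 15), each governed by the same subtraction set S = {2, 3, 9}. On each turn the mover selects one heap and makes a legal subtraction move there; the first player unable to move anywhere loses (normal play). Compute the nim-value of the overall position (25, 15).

All heaps use S = {2, 3, 9}:
G(0) = 0
G(1) = mex{} = 0
G(2) = mex{0} = 1
G(3) = mex{0,0} = 1
G(4) = mex{1,0} = 2
G(5) = mex{1,1} = 0
G(6) = mex{2,1} = 0
G(7) = mex{0,2} = 1
G(8) = mex{0,0} = 1
G(9) = mex{1,0,0} = 2
G(10) = mex{1,1,0} = 2
G(11) = mex{2,1,1} = 0
G(12) = mex{2,2,1} = 0
G(13) = mex{0,2,2} = 1
G(14) = mex{0,0,0} = 1
G(15) = mex{1,0,0} = 2
G(16) = mex{1,1,1} = 0
G(17) = mex{2,1,1} = 0
G(18) = mex{0,2,2} = 1
G(19) = mex{0,0,2} = 1
G(20) = mex{1,0,0} = 2
G(21) = mex{1,1,0} = 2
G(22) = mex{2,1,1} = 0
G(23) = mex{2,2,1} = 0
G(24) = mex{0,2,2} = 1
G(25) = mex{0,0,0} = 1
Heap A: G(25) = 1.
Heap B: G(15) = 2.
Combined Grundy value = 1 ⊕ 2 = 3.

3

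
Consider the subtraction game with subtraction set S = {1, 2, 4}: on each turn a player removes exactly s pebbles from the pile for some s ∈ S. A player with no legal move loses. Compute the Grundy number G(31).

1

G(0) = 0
G(1) = mex{0} = 1
G(2) = mex{1,0} = 2
G(3) = mex{2,1} = 0
G(4) = mex{0,2,0} = 1
G(5) = mex{1,0,1} = 2
G(6) = mex{2,1,2} = 0
G(7) = mex{0,2,0} = 1
G(8) = mex{1,0,1} = 2
G(9) = mex{2,1,2} = 0
G(10) = mex{0,2,0} = 1
G(11) = mex{1,0,1} = 2
G(12) = mex{2,1,2} = 0
G(13) = mex{0,2,0} = 1
G(14) = mex{1,0,1} = 2
G(15) = mex{2,1,2} = 0
G(16) = mex{0,2,0} = 1
G(17) = mex{1,0,1} = 2
G(18) = mex{2,1,2} = 0
G(19) = mex{0,2,0} = 1
G(20) = mex{1,0,1} = 2
G(21) = mex{2,1,2} = 0
G(22) = mex{0,2,0} = 1
G(23) = mex{1,0,1} = 2
G(24) = mex{2,1,2} = 0
G(25) = mex{0,2,0} = 1
G(26) = mex{1,0,1} = 2
G(27) = mex{2,1,2} = 0
G(28) = mex{0,2,0} = 1
G(29) = mex{1,0,1} = 2
G(30) = mex{2,1,2} = 0
G(31) = mex{0,2,0} = 1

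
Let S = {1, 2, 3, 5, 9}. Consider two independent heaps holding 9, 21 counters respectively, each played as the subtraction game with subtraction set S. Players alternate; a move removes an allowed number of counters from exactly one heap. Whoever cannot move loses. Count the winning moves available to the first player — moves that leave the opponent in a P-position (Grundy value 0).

All heaps use S = {1, 2, 3, 5, 9}:
G(0) = 0
G(1) = mex{0} = 1
G(2) = mex{1,0} = 2
G(3) = mex{2,1,0} = 3
G(4) = mex{3,2,1} = 0
G(5) = mex{0,3,2,0} = 1
G(6) = mex{1,0,3,1} = 2
G(7) = mex{2,1,0,2} = 3
G(8) = mex{3,2,1,3} = 0
G(9) = mex{0,3,2,0,0} = 1
G(10) = mex{1,0,3,1,1} = 2
G(11) = mex{2,1,0,2,2} = 3
G(12) = mex{3,2,1,3,3} = 0
G(13) = mex{0,3,2,0,0} = 1
G(14) = mex{1,0,3,1,1} = 2
G(15) = mex{2,1,0,2,2} = 3
G(16) = mex{3,2,1,3,3} = 0
G(17) = mex{0,3,2,0,0} = 1
G(18) = mex{1,0,3,1,1} = 2
G(19) = mex{2,1,0,2,2} = 3
G(20) = mex{3,2,1,3,3} = 0
G(21) = mex{0,3,2,0,0} = 1
Heap A: G(9) = 1.
Heap B: G(21) = 1.
Combined Grundy value = 1 ⊕ 1 = 0.
A winning move leaves total XOR = 0, i.e. changes one component's Grundy value g to g ⊕ X where X is the current total.
Heap A: target g' = 1⊕0 = 1, but every legal move changes the Grundy value (mex property), so 0 moves.
Heap B: target g' = 1⊕0 = 1, but every legal move changes the Grundy value (mex property), so 0 moves.

0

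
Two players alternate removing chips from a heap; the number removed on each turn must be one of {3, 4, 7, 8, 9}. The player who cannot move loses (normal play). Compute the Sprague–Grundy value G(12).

0

n :  0  1  2  3  4  5  6  7  8  9 10 11 12
G :  0  0  0  1  1  1  2  2  2  3  3  3  0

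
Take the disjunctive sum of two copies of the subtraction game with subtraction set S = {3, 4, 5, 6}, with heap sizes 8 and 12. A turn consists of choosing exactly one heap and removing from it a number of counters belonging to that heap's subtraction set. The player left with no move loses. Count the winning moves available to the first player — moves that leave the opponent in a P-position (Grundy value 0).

All heaps use S = {3, 4, 5, 6}:
n :  0  1  2  3  4  5  6  7  8  9 10 11 12
G :  0  0  0  1  1  1  2  2  2  0  0  0  1
Heap A: G(8) = 2.
Heap B: G(12) = 1.
Combined Grundy value = 2 ⊕ 1 = 3.
A winning move leaves total XOR = 0, i.e. changes one component's Grundy value g to g ⊕ X where X is the current total.
Heap A: need g' = 2⊕3 = 1. Options: 8−3→G=1, 8−4→G=1, 8−5→G=1, 8−6→G=0. Hits: 3.
Heap B: need g' = 1⊕3 = 2. Options: 12−3→G=0, 12−4→G=2, 12−5→G=2, 12−6→G=2. Hits: 3.

6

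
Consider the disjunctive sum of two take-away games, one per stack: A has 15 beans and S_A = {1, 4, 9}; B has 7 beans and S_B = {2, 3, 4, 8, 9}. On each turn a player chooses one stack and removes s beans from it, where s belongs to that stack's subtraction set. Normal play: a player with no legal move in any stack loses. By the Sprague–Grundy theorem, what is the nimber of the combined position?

Stack A, S = {1, 4, 9}:
n :  0  1  2  3  4  5  6  7  8  9 10 11 12 13 14 15
G :  0  1  0  1  2  0  1  0  1  2  0  1  0  1  2  0
G_A(15) = 0.
Stack B, S = {2, 3, 4, 8, 9}:
n : 0 1 2 3 4 5 6 7
G : 0 0 1 1 2 2 0 0
G_B(7) = 0.
Combined Grundy value = 0 ⊕ 0 = 0.

0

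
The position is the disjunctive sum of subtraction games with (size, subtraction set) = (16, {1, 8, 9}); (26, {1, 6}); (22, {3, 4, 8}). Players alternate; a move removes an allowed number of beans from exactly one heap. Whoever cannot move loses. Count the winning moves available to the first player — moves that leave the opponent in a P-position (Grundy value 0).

0

Heap A, S = {1, 8, 9}:
G(0) = 0
G(1) = mex{0} = 1
G(2) = mex{1} = 0
G(3) = mex{0} = 1
G(4) = mex{1} = 0
G(5) = mex{0} = 1
G(6) = mex{1} = 0
G(7) = mex{0} = 1
G(8) = mex{1,0} = 2
G(9) = mex{2,1,0} = 3
G(10) = mex{3,0,1} = 2
G(11) = mex{2,1,0} = 3
G(12) = mex{3,0,1} = 2
G(13) = mex{2,1,0} = 3
G(14) = mex{3,0,1} = 2
G(15) = mex{2,1,0} = 3
G(16) = mex{3,2,1} = 0
G_A(16) = 0.
Heap B, S = {1, 6}:
G(0) = 0
G(1) = mex{0} = 1
G(2) = mex{1} = 0
G(3) = mex{0} = 1
G(4) = mex{1} = 0
G(5) = mex{0} = 1
G(6) = mex{1,0} = 2
G(7) = mex{2,1} = 0
G(8) = mex{0,0} = 1
G(9) = mex{1,1} = 0
G(10) = mex{0,0} = 1
G(11) = mex{1,1} = 0
G(12) = mex{0,2} = 1
G(13) = mex{1,0} = 2
G(14) = mex{2,1} = 0
G(15) = mex{0,0} = 1
G(16) = mex{1,1} = 0
G(17) = mex{0,0} = 1
G(18) = mex{1,1} = 0
G(19) = mex{0,2} = 1
G(20) = mex{1,0} = 2
G(21) = mex{2,1} = 0
G(22) = mex{0,0} = 1
G(23) = mex{1,1} = 0
G(24) = mex{0,0} = 1
G(25) = mex{1,1} = 0
G(26) = mex{0,2} = 1
G_B(26) = 1.
Heap C, S = {3, 4, 8}:
n :  0  1  2  3  4  5  6  7  8  9 10 11 12 13 14 15 16 17 18 19 20 21 22
G :  0  0  0  1  1  1  2  0  2  3  1  3  0  0  0  1  1  1  2  0  2  3  1
G_C(22) = 1.
Combined Grundy value = 0 ⊕ 1 ⊕ 1 = 0.
A winning move leaves total XOR = 0, i.e. changes one component's Grundy value g to g ⊕ X where X is the current total.
Heap A: target g' = 0⊕0 = 0, but every legal move changes the Grundy value (mex property), so 0 moves.
Heap B: target g' = 1⊕0 = 1, but every legal move changes the Grundy value (mex property), so 0 moves.
Heap C: target g' = 1⊕0 = 1, but every legal move changes the Grundy value (mex property), so 0 moves.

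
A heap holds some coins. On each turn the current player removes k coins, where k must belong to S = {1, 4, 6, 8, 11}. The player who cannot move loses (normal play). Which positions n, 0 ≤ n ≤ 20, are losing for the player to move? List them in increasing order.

n :  0  1  2  3  4  5  6  7  8  9 10 11 12 13 14 15 16 17 18 19 20
G :  0  1  0  1  2  0  1  0  1  2  3  2  0  1  0  1  2  0  1  0  1
P-positions are exactly the n with G(n) = 0.

0, 2, 5, 7, 12, 14, 17, 19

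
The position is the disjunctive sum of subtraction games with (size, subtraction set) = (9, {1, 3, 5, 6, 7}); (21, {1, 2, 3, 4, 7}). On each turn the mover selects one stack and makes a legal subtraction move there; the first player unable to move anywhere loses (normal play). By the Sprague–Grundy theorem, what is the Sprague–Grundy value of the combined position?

Stack A, S = {1, 3, 5, 6, 7}:
n : 0 1 2 3 4 5 6 7 8 9
G : 0 1 0 1 0 1 2 3 2 3
G_A(9) = 3.
Stack B, S = {1, 2, 3, 4, 7}:
n :  0  1  2  3  4  5  6  7  8  9 10 11 12 13 14 15 16 17 18 19 20 21
G :  0  1  2  3  4  0  1  2  3  4  0  1  2  3  4  0  1  2  3  4  0  1
G_B(21) = 1.
Combined Grundy value = 3 ⊕ 1 = 2.

2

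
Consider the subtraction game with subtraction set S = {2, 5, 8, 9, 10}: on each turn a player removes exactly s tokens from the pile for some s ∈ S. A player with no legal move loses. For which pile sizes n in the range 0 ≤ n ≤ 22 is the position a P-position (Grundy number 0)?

n :  0  1  2  3  4  5  6  7  8  9 10 11 12 13 14 15 16 17 18 19 20 21 22
G :  0  0  1  1  0  2  1  0  2  1  3  2  2  3  3  4  4  3  0  0  1  1  0
P-positions are exactly the n with G(n) = 0.

0, 1, 4, 7, 18, 19, 22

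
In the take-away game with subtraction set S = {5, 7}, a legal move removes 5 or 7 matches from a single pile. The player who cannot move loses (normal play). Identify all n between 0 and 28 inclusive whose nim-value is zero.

0, 1, 2, 3, 4, 12, 13, 14, 15, 16, 24, 25, 26, 27, 28

G(0) = 0
G(1) = mex{} = 0
G(2) = mex{} = 0
G(3) = mex{} = 0
G(4) = mex{} = 0
G(5) = mex{0} = 1
G(6) = mex{0} = 1
G(7) = mex{0,0} = 1
G(8) = mex{0,0} = 1
G(9) = mex{0,0} = 1
G(10) = mex{1,0} = 2
G(11) = mex{1,0} = 2
G(12) = mex{1,1} = 0
G(13) = mex{1,1} = 0
G(14) = mex{1,1} = 0
G(15) = mex{2,1} = 0
G(16) = mex{2,1} = 0
G(17) = mex{0,2} = 1
G(18) = mex{0,2} = 1
G(19) = mex{0,0} = 1
G(20) = mex{0,0} = 1
G(21) = mex{0,0} = 1
G(22) = mex{1,0} = 2
G(23) = mex{1,0} = 2
G(24) = mex{1,1} = 0
G(25) = mex{1,1} = 0
G(26) = mex{1,1} = 0
G(27) = mex{2,1} = 0
G(28) = mex{2,1} = 0
P-positions are exactly the n with G(n) = 0.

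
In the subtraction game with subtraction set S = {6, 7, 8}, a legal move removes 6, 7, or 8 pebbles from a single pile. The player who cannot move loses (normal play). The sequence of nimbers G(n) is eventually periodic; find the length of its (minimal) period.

G(0) = 0
G(1) = mex{} = 0
G(2) = mex{} = 0
G(3) = mex{} = 0
G(4) = mex{} = 0
G(5) = mex{} = 0
G(6) = mex{0} = 1
G(7) = mex{0,0} = 1
G(8) = mex{0,0,0} = 1
G(9) = mex{0,0,0} = 1
G(10) = mex{0,0,0} = 1
G(11) = mex{0,0,0} = 1
G(12) = mex{1,0,0} = 2
G(13) = mex{1,1,0} = 2
G(14) = mex{1,1,1} = 0
G(15) = mex{1,1,1} = 0
G(16) = mex{1,1,1} = 0
G(17) = mex{1,1,1} = 0
G(18) = mex{2,1,1} = 0
G(19) = mex{2,2,1} = 0
G(20) = mex{0,2,2} = 1
G(21) = mex{0,0,2} = 1
G(22) = mex{0,0,0} = 1
G(23) = mex{0,0,0} = 1
G(24) = mex{0,0,0} = 1
G(25) = mex{0,0,0} = 1
G(26) = mex{1,0,0} = 2
G(27) = mex{1,1,0} = 2
G(28) = mex{1,1,1} = 0
G(29) = mex{1,1,1} = 0
G(n+14) = G(n) holds for n = 0,…,7 (a full window of length max(S) = 8), so the sequence is purely periodic with period 14.

14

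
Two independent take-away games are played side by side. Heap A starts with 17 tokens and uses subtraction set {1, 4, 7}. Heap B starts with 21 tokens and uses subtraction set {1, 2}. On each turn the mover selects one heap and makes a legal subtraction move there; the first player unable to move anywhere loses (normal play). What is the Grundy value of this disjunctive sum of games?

Heap A, S = {1, 4, 7}:
n :  0  1  2  3  4  5  6  7  8  9 10 11 12 13 14 15 16 17
G :  0  1  0  1  2  0  1  2  0  1  0  1  2  0  1  2  0  1
G_A(17) = 1.
Heap B, S = {1, 2}:
G(0) = 0
G(1) = mex{0} = 1
G(2) = mex{1,0} = 2
G(3) = mex{2,1} = 0
G(4) = mex{0,2} = 1
G(5) = mex{1,0} = 2
G(6) = mex{2,1} = 0
G(7) = mex{0,2} = 1
G(8) = mex{1,0} = 2
G(9) = mex{2,1} = 0
G(10) = mex{0,2} = 1
G(11) = mex{1,0} = 2
G(12) = mex{2,1} = 0
G(13) = mex{0,2} = 1
G(14) = mex{1,0} = 2
G(15) = mex{2,1} = 0
G(16) = mex{0,2} = 1
G(17) = mex{1,0} = 2
G(18) = mex{2,1} = 0
G(19) = mex{0,2} = 1
G(20) = mex{1,0} = 2
G(21) = mex{2,1} = 0
G_B(21) = 0.
Combined Grundy value = 1 ⊕ 0 = 1.

1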